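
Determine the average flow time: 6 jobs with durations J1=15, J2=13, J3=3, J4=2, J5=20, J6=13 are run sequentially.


Completion times:
  J1: completes at 15
  J2: completes at 28
  J3: completes at 31
  J4: completes at 33
  J5: completes at 53
  J6: completes at 66
Sum = 226
Average = 226/6
= 37.67


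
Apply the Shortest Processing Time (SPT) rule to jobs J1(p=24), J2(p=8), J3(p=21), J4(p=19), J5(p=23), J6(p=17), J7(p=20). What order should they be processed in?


SPT: sort by shortest processing time
  J2: p=8
  J6: p=17
  J4: p=19
  J7: p=20
  J3: p=21
  J5: p=23
  J1: p=24
Order: J2 → J6 → J4 → J7 → J3 → J5 → J1


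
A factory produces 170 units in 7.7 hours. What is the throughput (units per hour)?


Throughput = units / time
= 170 / 7.7
= 22.1 units/hour


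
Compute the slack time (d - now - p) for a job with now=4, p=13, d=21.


Slack = due - current_time - processing
= 21 - 4 - 13
= 4


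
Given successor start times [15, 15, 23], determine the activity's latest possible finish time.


LF = min of all successor start times
Successors start at: [15, 15, 23]
LF = min(15, 15, 23)
= 15


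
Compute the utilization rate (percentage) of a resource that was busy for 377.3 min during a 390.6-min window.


Utilization = busy / total × 100
= 377.3 / 390.6 × 100
= 96.6%


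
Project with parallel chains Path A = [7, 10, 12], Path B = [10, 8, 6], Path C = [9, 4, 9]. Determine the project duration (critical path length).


Path A: 7 + 10 + 12 = 29
Path B: 10 + 8 + 6 = 24
Path C: 9 + 4 + 9 = 22
Critical path = longest = max(29, 24, 22)
= 29 (Path A)


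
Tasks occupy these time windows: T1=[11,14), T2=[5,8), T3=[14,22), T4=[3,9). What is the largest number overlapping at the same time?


Check each time point for overlaps:
  t=5: 2 tasks active (T2, T4)
Max concurrent = 2


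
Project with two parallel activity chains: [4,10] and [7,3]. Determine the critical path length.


Path A: 4 + 10 = 14
Path B: 7 + 3 = 10
Critical path = longest = max(14, 10)
= 14 (Path A)


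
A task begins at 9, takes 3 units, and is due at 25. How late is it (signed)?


Completion = 9 + 3 = 12
Lateness = C - d = 12 - 25
= -13


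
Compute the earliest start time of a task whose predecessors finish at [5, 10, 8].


ES = max of all predecessor completion times
Predecessors: [5, 10, 8]
ES = max(5, 10, 8)
= 10


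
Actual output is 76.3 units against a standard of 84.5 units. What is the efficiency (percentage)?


Efficiency = (actual / standard) × 100
= (76.3 / 84.5) × 100
= 90.3%


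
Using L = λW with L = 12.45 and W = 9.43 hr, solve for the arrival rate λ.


Little's law: L = λW → λ = L / W
= 12.45 / 9.43
= 1.32 per hour


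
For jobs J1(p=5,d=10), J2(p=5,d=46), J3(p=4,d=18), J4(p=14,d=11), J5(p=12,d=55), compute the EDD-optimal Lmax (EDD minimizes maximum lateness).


EDD order: J1 → J4 → J3 → J2 → J5
Completion and lateness:
  J1: C=5, d=10, L=5-10=-5
  J4: C=19, d=11, L=19-11=8
  J3: C=23, d=18, L=23-18=5
  J2: C=28, d=46, L=28-46=-18
  J5: C=40, d=55, L=40-55=-15
Lmax = max(-5, 8, 5, -18, -15)
= 8


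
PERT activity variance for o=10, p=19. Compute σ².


σ² = ((p - o) / 6)² = (p - o)² / 36
= (19 - 10)² / 36
= 9² / 36
= 81 / 36
= 2.2500


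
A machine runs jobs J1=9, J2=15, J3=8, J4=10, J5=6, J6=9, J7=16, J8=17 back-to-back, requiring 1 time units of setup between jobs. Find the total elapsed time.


Makespan = Σ processing + (n-1) × setup
= (9 + 15 + 8 + 10 + 6 + 9 + 16 + 17) + (8-1)×1
= 90 + 7
= 97 time units


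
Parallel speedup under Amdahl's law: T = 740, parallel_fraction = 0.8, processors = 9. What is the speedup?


Amdahl's law: T_p = T × ((1-p) + p/N)
= 740 × ((1-0.8) + 0.8/9)
= 740 × (0.20 + 0.0889)
= 740 × 0.2889
= 213.78
Speedup = 740/213.78
= 3.46×


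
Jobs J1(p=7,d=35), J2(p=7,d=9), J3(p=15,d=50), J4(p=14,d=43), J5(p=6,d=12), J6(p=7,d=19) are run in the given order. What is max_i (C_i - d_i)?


Lateness per job (L = C - d):
  J1: C=7, d=35, L=-28
  J2: C=14, d=9, L=5
  J3: C=29, d=50, L=-21
  J4: C=43, d=43, L=0
  J5: C=49, d=12, L=37
  J6: C=56, d=19, L=37
Lmax = max(-28, 5, -21, 0, 37, 37)
= 37


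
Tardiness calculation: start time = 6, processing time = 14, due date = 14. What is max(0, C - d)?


Completion = start + processing = 6 + 14 = 20
Tardiness = max(0, C - d) = max(0, 20 - 14)
= max(0, 6)
= 6


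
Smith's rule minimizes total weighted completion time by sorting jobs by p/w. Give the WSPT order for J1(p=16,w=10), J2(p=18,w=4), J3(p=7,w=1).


WSPT (Smith's rule): sort by p/w ascending
  J1: p/w = 16/10 = 1.600
  J2: p/w = 18/4 = 4.500
  J3: p/w = 7/1 = 7.000
Order: J1 → J2 → J3


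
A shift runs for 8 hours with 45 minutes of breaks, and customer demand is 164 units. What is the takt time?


Available = 8×60 - 45 = 435 min
Takt time = 435 / 164
= 2.65 min/unit


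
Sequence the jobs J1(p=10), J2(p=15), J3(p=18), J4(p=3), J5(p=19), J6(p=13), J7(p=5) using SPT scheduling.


SPT: sort by shortest processing time
  J4: p=3
  J7: p=5
  J1: p=10
  J6: p=13
  J2: p=15
  J3: p=18
  J5: p=19
Order: J4 → J7 → J1 → J6 → J2 → J3 → J5


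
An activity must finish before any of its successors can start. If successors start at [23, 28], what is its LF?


LF = min of all successor start times
Successors start at: [23, 28]
LF = min(23, 28)
= 23


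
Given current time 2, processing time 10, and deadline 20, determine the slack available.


Slack = due - current_time - processing
= 20 - 2 - 10
= 8


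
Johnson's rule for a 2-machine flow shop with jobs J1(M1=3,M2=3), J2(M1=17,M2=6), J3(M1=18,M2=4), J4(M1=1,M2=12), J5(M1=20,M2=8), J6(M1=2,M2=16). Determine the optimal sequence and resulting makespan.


Johnson's rule:
Group 1 (M1≤M2, sort by M1): ['J4', 'J6', 'J1']
Group 2 (M1>M2, sort desc M2): ['J5', 'J2', 'J3']
Sequence: J4 → J6 → J1 → J5 → J2 → J3
Makespan calculation:
  J4: M1 done=1, M2 done=13
  J6: M1 done=3, M2 done=29
  J1: M1 done=6, M2 done=32
  J5: M1 done=26, M2 done=40
  J2: M1 done=43, M2 done=49
  J3: M1 done=61, M2 done=65
= Sequence: J4 → J6 → J1 → J5 → J2 → J3, Makespan: 65


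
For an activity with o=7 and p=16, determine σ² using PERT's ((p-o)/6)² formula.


σ² = ((p - o) / 6)² = (p - o)² / 36
= (16 - 7)² / 36
= 9² / 36
= 81 / 36
= 2.2500


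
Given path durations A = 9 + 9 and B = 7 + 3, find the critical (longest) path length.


Path A: 9 + 9 = 18
Path B: 7 + 3 = 10
Critical path = longest = max(18, 10)
= 18 (Path A)


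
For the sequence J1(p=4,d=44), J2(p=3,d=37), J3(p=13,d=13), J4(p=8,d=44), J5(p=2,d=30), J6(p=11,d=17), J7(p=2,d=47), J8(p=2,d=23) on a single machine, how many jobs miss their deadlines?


Completion vs due date:
  J1: C=4, d=44 → on time
  J2: C=7, d=37 → on time
  J3: C=20, d=13 → TARDY
  J4: C=28, d=44 → on time
  J5: C=30, d=30 → on time
  J6: C=41, d=17 → TARDY
  J7: C=43, d=47 → on time
  J8: C=45, d=23 → TARDY
Tardy jobs: J3, J6, J8
Count = 3


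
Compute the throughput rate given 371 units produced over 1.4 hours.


Throughput = units / time
= 371 / 1.4
= 265.0 units/hour


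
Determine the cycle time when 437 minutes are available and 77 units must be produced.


Cycle time = available time / demand
= 437 / 77
= 5.68 min/unit


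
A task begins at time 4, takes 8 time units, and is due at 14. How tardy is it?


Completion = start + processing = 4 + 8 = 12
Tardiness = max(0, C - d) = max(0, 12 - 14)
= max(0, -2)
= 0


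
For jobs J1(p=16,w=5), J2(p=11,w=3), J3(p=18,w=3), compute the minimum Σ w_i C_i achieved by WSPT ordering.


WSPT order (by p/w): J1 → J2 → J3
  J1: C=16, w·C=5×16=80
  J2: C=27, w·C=3×27=81
  J3: C=45, w·C=3×45=135
Σ w·C = 296
= 296


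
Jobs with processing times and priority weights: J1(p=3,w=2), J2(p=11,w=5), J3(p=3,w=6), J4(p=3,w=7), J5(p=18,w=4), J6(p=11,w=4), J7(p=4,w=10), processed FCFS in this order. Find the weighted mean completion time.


Completion times:
  J1: C=3, w×C=2×3=6
  J2: C=14, w×C=5×14=70
  J3: C=17, w×C=6×17=102
  J4: C=20, w×C=7×20=140
  J5: C=38, w×C=4×38=152
  J6: C=49, w×C=4×49=196
  J7: C=53, w×C=10×53=530
Sum w×C = 1196
Sum w = 38
Weighted avg = 1196/38
= 31.47


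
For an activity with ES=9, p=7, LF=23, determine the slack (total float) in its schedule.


EF = ES + duration = 9 + 7 = 16
LS = LF - duration = 23 - 7 = 16
Total Float = LF - EF = 23 - 16
(or LS - ES = 16 - 9)
= 7


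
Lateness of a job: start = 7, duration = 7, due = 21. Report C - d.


Completion = 7 + 7 = 14
Lateness = C - d = 14 - 21
= -7


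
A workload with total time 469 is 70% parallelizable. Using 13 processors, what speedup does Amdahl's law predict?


Amdahl's law: T_p = T × ((1-p) + p/N)
= 469 × ((1-0.7) + 0.7/13)
= 469 × (0.30 + 0.0538)
= 469 × 0.3538
= 165.95
Speedup = 469/165.95
= 2.83×


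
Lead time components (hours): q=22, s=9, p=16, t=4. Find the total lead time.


Lead time = queue + setup + processing + transit
= 22 + 9 + 16 + 4
= 51 hours


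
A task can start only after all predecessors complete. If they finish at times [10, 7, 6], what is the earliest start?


ES = max of all predecessor completion times
Predecessors: [10, 7, 6]
ES = max(10, 7, 6)
= 10


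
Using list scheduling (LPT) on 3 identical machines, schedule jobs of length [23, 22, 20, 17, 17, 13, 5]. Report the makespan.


Jobs (LPT sorted): [23, 22, 20, 17, 17, 13, 5]
Machines: 3
  J=23 → Machine 1 (load: 0+23=23)
  J=22 → Machine 2 (load: 0+22=22)
  J=20 → Machine 3 (load: 0+20=20)
  J=17 → Machine 3 (load: 20+17=37)
  J=17 → Machine 2 (load: 22+17=39)
  J=13 → Machine 1 (load: 23+13=36)
  J=5 → Machine 1 (load: 36+5=41)
Machine loads: [41, 39, 37]
Makespan = max = 41 time units


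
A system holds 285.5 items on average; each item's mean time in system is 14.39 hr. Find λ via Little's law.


Little's law: L = λW → λ = L / W
= 285.5 / 14.39
= 19.84 per hour


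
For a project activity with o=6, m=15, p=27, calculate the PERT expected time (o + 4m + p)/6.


te = (o + 4m + p) / 6
= (6 + 4×15 + 27) / 6
= (6 + 60 + 27) / 6
= 93 / 6
= 15.50


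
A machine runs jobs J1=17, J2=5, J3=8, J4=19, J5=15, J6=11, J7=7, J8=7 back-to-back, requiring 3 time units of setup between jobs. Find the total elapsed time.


Makespan = Σ processing + (n-1) × setup
= (17 + 5 + 8 + 19 + 15 + 11 + 7 + 7) + (8-1)×3
= 89 + 21
= 110 time units


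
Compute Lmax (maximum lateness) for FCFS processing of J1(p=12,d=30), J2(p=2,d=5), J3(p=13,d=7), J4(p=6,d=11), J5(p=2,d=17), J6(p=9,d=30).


Lateness per job (L = C - d):
  J1: C=12, d=30, L=-18
  J2: C=14, d=5, L=9
  J3: C=27, d=7, L=20
  J4: C=33, d=11, L=22
  J5: C=35, d=17, L=18
  J6: C=44, d=30, L=14
Lmax = max(-18, 9, 20, 22, 18, 14)
= 22


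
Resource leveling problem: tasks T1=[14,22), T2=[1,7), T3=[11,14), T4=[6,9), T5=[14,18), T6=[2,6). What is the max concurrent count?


Check each time point for overlaps:
  t=2: 2 tasks active (T2, T6)
Max concurrent = 2


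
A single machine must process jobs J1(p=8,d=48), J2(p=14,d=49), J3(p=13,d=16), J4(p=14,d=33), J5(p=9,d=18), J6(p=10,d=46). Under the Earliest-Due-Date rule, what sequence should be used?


EDD: sort by earliest due date
  J3: d=16, p=13
  J5: d=18, p=9
  J4: d=33, p=14
  J6: d=46, p=10
  J1: d=48, p=8
  J2: d=49, p=14
Order: J3 → J5 → J4 → J6 → J1 → J2


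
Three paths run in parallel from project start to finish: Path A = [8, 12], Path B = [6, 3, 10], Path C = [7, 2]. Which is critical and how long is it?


Path A: 8 + 12 = 20
Path B: 6 + 3 + 10 = 19
Path C: 7 + 2 = 9
Critical path = longest = max(20, 19, 9)
= 20 (Path A)


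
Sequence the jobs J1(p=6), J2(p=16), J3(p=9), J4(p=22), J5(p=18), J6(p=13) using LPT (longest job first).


LPT: sort by longest processing time first
  J4: p=22
  J5: p=18
  J2: p=16
  J6: p=13
  J3: p=9
  J1: p=6
Order: J4 → J5 → J2 → J6 → J3 → J1


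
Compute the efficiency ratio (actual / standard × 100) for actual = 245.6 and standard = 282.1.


Efficiency = (actual / standard) × 100
= (245.6 / 282.1) × 100
= 87.1%


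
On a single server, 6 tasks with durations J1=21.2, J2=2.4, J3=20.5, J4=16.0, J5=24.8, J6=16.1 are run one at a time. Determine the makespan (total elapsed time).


Sequential makespan: sum all processing times
= 21.2 + 2.4 + 20.5 + 16.0 + 24.8 + 16.1
= 101.0 time units


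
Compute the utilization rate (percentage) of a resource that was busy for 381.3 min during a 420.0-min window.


Utilization = busy / total × 100
= 381.3 / 420.0 × 100
= 90.8%


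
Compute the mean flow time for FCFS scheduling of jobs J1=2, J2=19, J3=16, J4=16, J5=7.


Completion times:
  J1: completes at 2
  J2: completes at 21
  J3: completes at 37
  J4: completes at 53
  J5: completes at 60
Sum = 173
Average = 173/5
= 34.60


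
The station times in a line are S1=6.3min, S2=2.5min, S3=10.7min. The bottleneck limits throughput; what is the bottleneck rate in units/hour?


Bottleneck = longest station time
Station times: [6.3, 2.5, 10.7]
Max = 10.7 min
Rate = 60 / 10.7
= 5.61 units/hour (bottleneck: 10.7min)


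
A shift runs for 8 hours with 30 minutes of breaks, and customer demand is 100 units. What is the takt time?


Available = 8×60 - 30 = 450 min
Takt time = 450 / 100
= 4.50 min/unit


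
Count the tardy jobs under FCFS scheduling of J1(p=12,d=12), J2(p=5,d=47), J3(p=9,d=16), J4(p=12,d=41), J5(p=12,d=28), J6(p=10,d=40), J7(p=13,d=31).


Completion vs due date:
  J1: C=12, d=12 → on time
  J2: C=17, d=47 → on time
  J3: C=26, d=16 → TARDY
  J4: C=38, d=41 → on time
  J5: C=50, d=28 → TARDY
  J6: C=60, d=40 → TARDY
  J7: C=73, d=31 → TARDY
Tardy jobs: J3, J5, J6, J7
Count = 4


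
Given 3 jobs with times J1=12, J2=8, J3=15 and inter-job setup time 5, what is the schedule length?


Makespan = Σ processing + (n-1) × setup
= (12 + 8 + 15) + (3-1)×5
= 35 + 10
= 45 time units


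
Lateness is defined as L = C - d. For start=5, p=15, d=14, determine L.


Completion = 5 + 15 = 20
Lateness = C - d = 20 - 14
= 6


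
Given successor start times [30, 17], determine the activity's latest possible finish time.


LF = min of all successor start times
Successors start at: [30, 17]
LF = min(30, 17)
= 17


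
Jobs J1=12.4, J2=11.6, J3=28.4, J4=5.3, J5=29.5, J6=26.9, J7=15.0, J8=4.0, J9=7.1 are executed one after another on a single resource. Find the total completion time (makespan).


Sequential makespan: sum all processing times
= 12.4 + 11.6 + 28.4 + 5.3 + 29.5 + 26.9 + 15.0 + 4.0 + 7.1
= 140.2 time units


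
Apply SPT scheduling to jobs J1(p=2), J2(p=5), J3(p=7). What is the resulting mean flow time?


SPT order: J1 → J2 → J3
Completion times:
  J1: C=2
  J2: C=7
  J3: C=14
Sum = 23, n = 3
Mean flow = 23/3
= 7.67


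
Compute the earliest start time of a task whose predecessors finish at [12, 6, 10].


ES = max of all predecessor completion times
Predecessors: [12, 6, 10]
ES = max(12, 6, 10)
= 12


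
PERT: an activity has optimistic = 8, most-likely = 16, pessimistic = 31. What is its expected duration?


te = (o + 4m + p) / 6
= (8 + 4×16 + 31) / 6
= (8 + 64 + 31) / 6
= 103 / 6
= 17.17


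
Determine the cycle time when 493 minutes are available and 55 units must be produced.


Cycle time = available time / demand
= 493 / 55
= 8.96 min/unit


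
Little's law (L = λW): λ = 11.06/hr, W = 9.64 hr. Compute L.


Little's law: L = λ × W
= 11.06 × 9.64
= 106.62


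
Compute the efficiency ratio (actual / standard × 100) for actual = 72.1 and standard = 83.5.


Efficiency = (actual / standard) × 100
= (72.1 / 83.5) × 100
= 86.3%


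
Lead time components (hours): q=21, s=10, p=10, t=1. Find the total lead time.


Lead time = queue + setup + processing + transit
= 21 + 10 + 10 + 1
= 42 hours


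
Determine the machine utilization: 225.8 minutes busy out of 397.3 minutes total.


Utilization = busy / total × 100
= 225.8 / 397.3 × 100
= 56.8%


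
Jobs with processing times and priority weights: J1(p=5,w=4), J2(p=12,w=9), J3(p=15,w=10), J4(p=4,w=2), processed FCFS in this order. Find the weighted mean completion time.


Completion times:
  J1: C=5, w×C=4×5=20
  J2: C=17, w×C=9×17=153
  J3: C=32, w×C=10×32=320
  J4: C=36, w×C=2×36=72
Sum w×C = 565
Sum w = 25
Weighted avg = 565/25
= 22.60


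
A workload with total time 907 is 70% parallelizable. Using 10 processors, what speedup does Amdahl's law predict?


Amdahl's law: T_p = T × ((1-p) + p/N)
= 907 × ((1-0.7) + 0.7/10)
= 907 × (0.30 + 0.0700)
= 907 × 0.3700
= 335.59
Speedup = 907/335.59
= 2.70×


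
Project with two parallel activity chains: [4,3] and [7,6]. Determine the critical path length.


Path A: 4 + 3 = 7
Path B: 7 + 6 = 13
Critical path = longest = max(7, 13)
= 13 (Path B)


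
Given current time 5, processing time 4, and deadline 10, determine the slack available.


Slack = due - current_time - processing
= 10 - 5 - 4
= 1


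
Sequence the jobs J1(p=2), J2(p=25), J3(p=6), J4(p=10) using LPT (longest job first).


LPT: sort by longest processing time first
  J2: p=25
  J4: p=10
  J3: p=6
  J1: p=2
Order: J2 → J4 → J3 → J1


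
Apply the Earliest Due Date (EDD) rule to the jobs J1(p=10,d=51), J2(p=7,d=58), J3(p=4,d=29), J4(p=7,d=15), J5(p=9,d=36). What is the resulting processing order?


EDD: sort by earliest due date
  J4: d=15, p=7
  J3: d=29, p=4
  J5: d=36, p=9
  J1: d=51, p=10
  J2: d=58, p=7
Order: J4 → J3 → J5 → J1 → J2


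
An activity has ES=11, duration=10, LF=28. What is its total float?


EF = ES + duration = 11 + 10 = 21
LS = LF - duration = 28 - 10 = 18
Total Float = LF - EF = 28 - 21
(or LS - ES = 18 - 11)
= 7


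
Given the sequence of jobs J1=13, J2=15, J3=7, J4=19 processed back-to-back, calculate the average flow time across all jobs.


Completion times:
  J1: completes at 13
  J2: completes at 28
  J3: completes at 35
  J4: completes at 54
Sum = 130
Average = 130/4
= 32.50


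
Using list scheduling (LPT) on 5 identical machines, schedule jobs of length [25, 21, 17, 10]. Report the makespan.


Jobs (LPT sorted): [25, 21, 17, 10]
Machines: 5
  J=25 → Machine 1 (load: 0+25=25)
  J=21 → Machine 2 (load: 0+21=21)
  J=17 → Machine 3 (load: 0+17=17)
  J=10 → Machine 4 (load: 0+10=10)
Machine loads: [25, 21, 17, 10, 0]
Makespan = max = 25 time units


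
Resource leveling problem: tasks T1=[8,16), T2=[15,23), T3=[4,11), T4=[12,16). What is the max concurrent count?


Check each time point for overlaps:
  t=15: 3 tasks active (T1, T2, T4)
Max concurrent = 3


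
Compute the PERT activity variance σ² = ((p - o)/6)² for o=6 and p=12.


σ² = ((p - o) / 6)² = (p - o)² / 36
= (12 - 6)² / 36
= 6² / 36
= 36 / 36
= 1.0000


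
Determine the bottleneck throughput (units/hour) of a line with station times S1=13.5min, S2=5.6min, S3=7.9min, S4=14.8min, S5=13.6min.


Bottleneck = longest station time
Station times: [13.5, 5.6, 7.9, 14.8, 13.6]
Max = 14.8 min
Rate = 60 / 14.8
= 4.05 units/hour (bottleneck: 14.8min)


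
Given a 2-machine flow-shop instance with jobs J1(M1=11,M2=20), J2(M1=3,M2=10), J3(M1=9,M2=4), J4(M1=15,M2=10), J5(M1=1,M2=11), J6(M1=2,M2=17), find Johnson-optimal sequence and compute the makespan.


Johnson's rule:
Group 1 (M1≤M2, sort by M1): ['J5', 'J6', 'J2', 'J1']
Group 2 (M1>M2, sort desc M2): ['J4', 'J3']
Sequence: J5 → J6 → J2 → J1 → J4 → J3
Makespan calculation:
  J5: M1 done=1, M2 done=12
  J6: M1 done=3, M2 done=29
  J2: M1 done=6, M2 done=39
  J1: M1 done=17, M2 done=59
  J4: M1 done=32, M2 done=69
  J3: M1 done=41, M2 done=73
= Sequence: J5 → J6 → J2 → J1 → J4 → J3, Makespan: 73


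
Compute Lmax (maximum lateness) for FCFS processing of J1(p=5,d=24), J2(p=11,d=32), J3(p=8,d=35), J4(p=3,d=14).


Lateness per job (L = C - d):
  J1: C=5, d=24, L=-19
  J2: C=16, d=32, L=-16
  J3: C=24, d=35, L=-11
  J4: C=27, d=14, L=13
Lmax = max(-19, -16, -11, 13)
= 13


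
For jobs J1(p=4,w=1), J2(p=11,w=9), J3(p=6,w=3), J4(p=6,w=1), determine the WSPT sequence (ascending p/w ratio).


WSPT (Smith's rule): sort by p/w ascending
  J2: p/w = 11/9 = 1.222
  J3: p/w = 6/3 = 2.000
  J1: p/w = 4/1 = 4.000
  J4: p/w = 6/1 = 6.000
Order: J2 → J3 → J1 → J4


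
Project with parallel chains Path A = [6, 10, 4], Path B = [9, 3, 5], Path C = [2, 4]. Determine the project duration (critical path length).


Path A: 6 + 10 + 4 = 20
Path B: 9 + 3 + 5 = 17
Path C: 2 + 4 = 6
Critical path = longest = max(20, 17, 6)
= 20 (Path A)


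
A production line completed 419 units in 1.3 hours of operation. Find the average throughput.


Throughput = units / time
= 419 / 1.3
= 322.3 units/hour


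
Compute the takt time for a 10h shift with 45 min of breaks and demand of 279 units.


Available = 10×60 - 45 = 555 min
Takt time = 555 / 279
= 1.99 min/unit


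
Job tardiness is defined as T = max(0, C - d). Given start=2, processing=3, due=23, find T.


Completion = start + processing = 2 + 3 = 5
Tardiness = max(0, C - d) = max(0, 5 - 23)
= max(0, -18)
= 0


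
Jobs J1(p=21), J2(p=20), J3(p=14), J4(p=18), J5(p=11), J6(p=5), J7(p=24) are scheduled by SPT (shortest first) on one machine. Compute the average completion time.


SPT order: J6 → J5 → J3 → J4 → J2 → J1 → J7
Completion times:
  J6: C=5
  J5: C=16
  J3: C=30
  J4: C=48
  J2: C=68
  J1: C=89
  J7: C=113
Sum = 369, n = 7
Mean flow = 369/7
= 52.71


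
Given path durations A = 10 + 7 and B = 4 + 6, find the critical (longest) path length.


Path A: 10 + 7 = 17
Path B: 4 + 6 = 10
Critical path = longest = max(17, 10)
= 17 (Path A)


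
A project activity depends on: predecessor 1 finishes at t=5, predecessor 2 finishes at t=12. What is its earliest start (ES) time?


ES = max of all predecessor completion times
Predecessors: [5, 12]
ES = max(5, 12)
= 12


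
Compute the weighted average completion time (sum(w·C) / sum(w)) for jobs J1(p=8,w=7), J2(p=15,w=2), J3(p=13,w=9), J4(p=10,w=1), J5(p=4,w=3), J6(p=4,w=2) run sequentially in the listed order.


Completion times:
  J1: C=8, w×C=7×8=56
  J2: C=23, w×C=2×23=46
  J3: C=36, w×C=9×36=324
  J4: C=46, w×C=1×46=46
  J5: C=50, w×C=3×50=150
  J6: C=54, w×C=2×54=108
Sum w×C = 730
Sum w = 24
Weighted avg = 730/24
= 30.42


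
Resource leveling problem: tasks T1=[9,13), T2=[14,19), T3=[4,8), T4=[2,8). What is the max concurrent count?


Check each time point for overlaps:
  t=4: 2 tasks active (T3, T4)
Max concurrent = 2


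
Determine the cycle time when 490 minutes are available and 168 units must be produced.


Cycle time = available time / demand
= 490 / 168
= 2.92 min/unit


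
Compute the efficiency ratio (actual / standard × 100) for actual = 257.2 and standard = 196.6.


Efficiency = (actual / standard) × 100
= (257.2 / 196.6) × 100
= 130.8%


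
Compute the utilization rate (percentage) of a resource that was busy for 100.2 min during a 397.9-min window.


Utilization = busy / total × 100
= 100.2 / 397.9 × 100
= 25.2%


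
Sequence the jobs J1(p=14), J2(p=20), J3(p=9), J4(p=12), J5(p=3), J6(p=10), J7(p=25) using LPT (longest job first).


LPT: sort by longest processing time first
  J7: p=25
  J2: p=20
  J1: p=14
  J4: p=12
  J6: p=10
  J3: p=9
  J5: p=3
Order: J7 → J2 → J1 → J4 → J6 → J3 → J5


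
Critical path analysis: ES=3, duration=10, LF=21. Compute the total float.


EF = ES + duration = 3 + 10 = 13
LS = LF - duration = 21 - 10 = 11
Total Float = LF - EF = 21 - 13
(or LS - ES = 11 - 3)
= 8


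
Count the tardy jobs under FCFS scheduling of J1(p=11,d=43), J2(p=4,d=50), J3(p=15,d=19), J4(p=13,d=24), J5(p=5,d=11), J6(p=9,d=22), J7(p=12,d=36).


Completion vs due date:
  J1: C=11, d=43 → on time
  J2: C=15, d=50 → on time
  J3: C=30, d=19 → TARDY
  J4: C=43, d=24 → TARDY
  J5: C=48, d=11 → TARDY
  J6: C=57, d=22 → TARDY
  J7: C=69, d=36 → TARDY
Tardy jobs: J3, J4, J5, J6, J7
Count = 5


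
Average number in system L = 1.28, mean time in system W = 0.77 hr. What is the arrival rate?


Little's law: L = λW → λ = L / W
= 1.28 / 0.77
= 1.66 per hour


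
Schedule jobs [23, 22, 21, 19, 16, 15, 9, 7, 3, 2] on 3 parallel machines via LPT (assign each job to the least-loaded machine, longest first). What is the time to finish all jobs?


Jobs (LPT sorted): [23, 22, 21, 19, 16, 15, 9, 7, 3, 2]
Machines: 3
  J=23 → Machine 1 (load: 0+23=23)
  J=22 → Machine 2 (load: 0+22=22)
  J=21 → Machine 3 (load: 0+21=21)
  J=19 → Machine 3 (load: 21+19=40)
  J=16 → Machine 2 (load: 22+16=38)
  J=15 → Machine 1 (load: 23+15=38)
  J=9 → Machine 1 (load: 38+9=47)
  J=7 → Machine 2 (load: 38+7=45)
  J=3 → Machine 3 (load: 40+3=43)
  J=2 → Machine 3 (load: 43+2=45)
Machine loads: [47, 45, 45]
Makespan = max = 47 time units


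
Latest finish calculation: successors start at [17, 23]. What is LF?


LF = min of all successor start times
Successors start at: [17, 23]
LF = min(17, 23)
= 17


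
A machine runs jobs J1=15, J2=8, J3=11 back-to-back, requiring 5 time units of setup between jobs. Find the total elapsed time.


Makespan = Σ processing + (n-1) × setup
= (15 + 8 + 11) + (3-1)×5
= 34 + 10
= 44 time units


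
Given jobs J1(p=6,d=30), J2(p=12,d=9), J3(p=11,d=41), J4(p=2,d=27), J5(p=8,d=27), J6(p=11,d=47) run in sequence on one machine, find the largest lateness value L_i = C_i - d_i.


Lateness per job (L = C - d):
  J1: C=6, d=30, L=-24
  J2: C=18, d=9, L=9
  J3: C=29, d=41, L=-12
  J4: C=31, d=27, L=4
  J5: C=39, d=27, L=12
  J6: C=50, d=47, L=3
Lmax = max(-24, 9, -12, 4, 12, 3)
= 12


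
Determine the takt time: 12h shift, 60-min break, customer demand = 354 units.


Available = 12×60 - 60 = 660 min
Takt time = 660 / 354
= 1.86 min/unit


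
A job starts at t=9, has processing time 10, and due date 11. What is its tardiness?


Completion = start + processing = 9 + 10 = 19
Tardiness = max(0, C - d) = max(0, 19 - 11)
= max(0, 8)
= 8


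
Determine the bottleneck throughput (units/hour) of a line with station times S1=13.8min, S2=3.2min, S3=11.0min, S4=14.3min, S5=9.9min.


Bottleneck = longest station time
Station times: [13.8, 3.2, 11.0, 14.3, 9.9]
Max = 14.3 min
Rate = 60 / 14.3
= 4.20 units/hour (bottleneck: 14.3min)


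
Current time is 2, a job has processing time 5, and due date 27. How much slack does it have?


Slack = due - current_time - processing
= 27 - 2 - 5
= 20


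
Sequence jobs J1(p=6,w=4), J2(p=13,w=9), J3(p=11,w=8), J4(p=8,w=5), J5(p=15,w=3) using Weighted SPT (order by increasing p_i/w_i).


WSPT (Smith's rule): sort by p/w ascending
  J3: p/w = 11/8 = 1.375
  J2: p/w = 13/9 = 1.444
  J1: p/w = 6/4 = 1.500
  J4: p/w = 8/5 = 1.600
  J5: p/w = 15/3 = 5.000
Order: J3 → J2 → J1 → J4 → J5


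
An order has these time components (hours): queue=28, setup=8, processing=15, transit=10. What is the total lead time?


Lead time = queue + setup + processing + transit
= 28 + 8 + 15 + 10
= 61 hours


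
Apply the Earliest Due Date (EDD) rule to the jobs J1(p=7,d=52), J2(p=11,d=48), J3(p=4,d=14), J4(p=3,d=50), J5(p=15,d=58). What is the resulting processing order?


EDD: sort by earliest due date
  J3: d=14, p=4
  J2: d=48, p=11
  J4: d=50, p=3
  J1: d=52, p=7
  J5: d=58, p=15
Order: J3 → J2 → J4 → J1 → J5


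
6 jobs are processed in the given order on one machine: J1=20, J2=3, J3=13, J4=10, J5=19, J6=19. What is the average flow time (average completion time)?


Completion times:
  J1: completes at 20
  J2: completes at 23
  J3: completes at 36
  J4: completes at 46
  J5: completes at 65
  J6: completes at 84
Sum = 274
Average = 274/6
= 45.67


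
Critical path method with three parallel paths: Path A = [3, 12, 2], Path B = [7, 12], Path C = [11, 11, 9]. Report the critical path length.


Path A: 3 + 12 + 2 = 17
Path B: 7 + 12 = 19
Path C: 11 + 11 + 9 = 31
Critical path = longest = max(17, 19, 31)
= 31 (Path C)


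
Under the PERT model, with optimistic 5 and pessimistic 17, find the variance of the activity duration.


σ² = ((p - o) / 6)² = (p - o)² / 36
= (17 - 5)² / 36
= 12² / 36
= 144 / 36
= 4.0000


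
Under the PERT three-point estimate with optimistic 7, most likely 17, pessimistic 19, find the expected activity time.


te = (o + 4m + p) / 6
= (7 + 4×17 + 19) / 6
= (7 + 68 + 19) / 6
= 94 / 6
= 15.67


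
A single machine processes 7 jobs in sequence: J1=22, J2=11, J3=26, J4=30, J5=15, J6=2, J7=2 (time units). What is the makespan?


Sequential makespan: sum all processing times
= 22 + 11 + 26 + 30 + 15 + 2 + 2
= 108 time units


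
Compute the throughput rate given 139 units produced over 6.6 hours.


Throughput = units / time
= 139 / 6.6
= 21.1 units/hour


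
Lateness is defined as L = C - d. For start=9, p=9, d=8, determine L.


Completion = 9 + 9 = 18
Lateness = C - d = 18 - 8
= 10


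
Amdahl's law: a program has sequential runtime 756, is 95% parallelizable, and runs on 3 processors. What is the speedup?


Amdahl's law: T_p = T × ((1-p) + p/N)
= 756 × ((1-0.95) + 0.95/3)
= 756 × (0.05 + 0.3167)
= 756 × 0.3667
= 277.20
Speedup = 756/277.20
= 2.73×


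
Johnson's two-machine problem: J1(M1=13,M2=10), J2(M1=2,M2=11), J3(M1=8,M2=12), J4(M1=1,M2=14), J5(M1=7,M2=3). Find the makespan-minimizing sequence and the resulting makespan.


Johnson's rule:
Group 1 (M1≤M2, sort by M1): ['J4', 'J2', 'J3']
Group 2 (M1>M2, sort desc M2): ['J1', 'J5']
Sequence: J4 → J2 → J3 → J1 → J5
Makespan calculation:
  J4: M1 done=1, M2 done=15
  J2: M1 done=3, M2 done=26
  J3: M1 done=11, M2 done=38
  J1: M1 done=24, M2 done=48
  J5: M1 done=31, M2 done=51
= Sequence: J4 → J2 → J3 → J1 → J5, Makespan: 51


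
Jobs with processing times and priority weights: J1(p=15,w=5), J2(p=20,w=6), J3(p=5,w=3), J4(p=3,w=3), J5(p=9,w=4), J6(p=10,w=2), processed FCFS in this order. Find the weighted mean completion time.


Completion times:
  J1: C=15, w×C=5×15=75
  J2: C=35, w×C=6×35=210
  J3: C=40, w×C=3×40=120
  J4: C=43, w×C=3×43=129
  J5: C=52, w×C=4×52=208
  J6: C=62, w×C=2×62=124
Sum w×C = 866
Sum w = 23
Weighted avg = 866/23
= 37.65


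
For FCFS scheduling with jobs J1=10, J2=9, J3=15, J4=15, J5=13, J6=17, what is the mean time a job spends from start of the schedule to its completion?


Completion times:
  J1: completes at 10
  J2: completes at 19
  J3: completes at 34
  J4: completes at 49
  J5: completes at 62
  J6: completes at 79
Sum = 253
Average = 253/6
= 42.17


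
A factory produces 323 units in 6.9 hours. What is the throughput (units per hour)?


Throughput = units / time
= 323 / 6.9
= 46.8 units/hour


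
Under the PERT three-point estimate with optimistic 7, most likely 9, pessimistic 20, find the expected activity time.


te = (o + 4m + p) / 6
= (7 + 4×9 + 20) / 6
= (7 + 36 + 20) / 6
= 63 / 6
= 10.50


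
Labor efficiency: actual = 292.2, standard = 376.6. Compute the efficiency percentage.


Efficiency = (actual / standard) × 100
= (292.2 / 376.6) × 100
= 77.6%


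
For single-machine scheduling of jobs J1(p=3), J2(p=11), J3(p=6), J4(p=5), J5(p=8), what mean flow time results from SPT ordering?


SPT order: J1 → J4 → J3 → J5 → J2
Completion times:
  J1: C=3
  J4: C=8
  J3: C=14
  J5: C=22
  J2: C=33
Sum = 80, n = 5
Mean flow = 80/5
= 16.00


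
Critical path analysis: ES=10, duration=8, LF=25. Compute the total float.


EF = ES + duration = 10 + 8 = 18
LS = LF - duration = 25 - 8 = 17
Total Float = LF - EF = 25 - 18
(or LS - ES = 17 - 10)
= 7


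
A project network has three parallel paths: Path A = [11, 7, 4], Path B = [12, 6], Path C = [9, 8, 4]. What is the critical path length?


Path A: 11 + 7 + 4 = 22
Path B: 12 + 6 = 18
Path C: 9 + 8 + 4 = 21
Critical path = longest = max(22, 18, 21)
= 22 (Path A)


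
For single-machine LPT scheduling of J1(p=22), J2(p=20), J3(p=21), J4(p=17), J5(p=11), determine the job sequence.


LPT: sort by longest processing time first
  J1: p=22
  J3: p=21
  J2: p=20
  J4: p=17
  J5: p=11
Order: J1 → J3 → J2 → J4 → J5


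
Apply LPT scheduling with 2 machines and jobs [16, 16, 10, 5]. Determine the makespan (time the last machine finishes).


Jobs (LPT sorted): [16, 16, 10, 5]
Machines: 2
  J=16 → Machine 1 (load: 0+16=16)
  J=16 → Machine 2 (load: 0+16=16)
  J=10 → Machine 1 (load: 16+10=26)
  J=5 → Machine 2 (load: 16+5=21)
Machine loads: [26, 21]
Makespan = max = 26 time units


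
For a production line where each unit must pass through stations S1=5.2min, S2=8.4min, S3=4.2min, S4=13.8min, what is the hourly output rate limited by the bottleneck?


Bottleneck = longest station time
Station times: [5.2, 8.4, 4.2, 13.8]
Max = 13.8 min
Rate = 60 / 13.8
= 4.35 units/hour (bottleneck: 13.8min)


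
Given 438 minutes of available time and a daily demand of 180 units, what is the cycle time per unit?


Cycle time = available time / demand
= 438 / 180
= 2.43 min/unit


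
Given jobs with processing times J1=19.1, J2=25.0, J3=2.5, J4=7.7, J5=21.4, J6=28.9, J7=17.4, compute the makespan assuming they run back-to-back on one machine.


Sequential makespan: sum all processing times
= 19.1 + 25.0 + 2.5 + 7.7 + 21.4 + 28.9 + 17.4
= 122.0 time units


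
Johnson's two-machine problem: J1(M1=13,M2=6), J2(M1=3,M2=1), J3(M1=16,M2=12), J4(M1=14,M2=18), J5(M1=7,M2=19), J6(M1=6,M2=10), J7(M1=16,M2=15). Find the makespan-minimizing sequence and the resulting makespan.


Johnson's rule:
Group 1 (M1≤M2, sort by M1): ['J6', 'J5', 'J4']
Group 2 (M1>M2, sort desc M2): ['J7', 'J3', 'J1', 'J2']
Sequence: J6 → J5 → J4 → J7 → J3 → J1 → J2
Makespan calculation:
  J6: M1 done=6, M2 done=16
  J5: M1 done=13, M2 done=35
  J4: M1 done=27, M2 done=53
  J7: M1 done=43, M2 done=68
  J3: M1 done=59, M2 done=80
  J1: M1 done=72, M2 done=86
  J2: M1 done=75, M2 done=87
= Sequence: J6 → J5 → J4 → J7 → J3 → J1 → J2, Makespan: 87


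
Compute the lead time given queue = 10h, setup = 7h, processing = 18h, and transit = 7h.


Lead time = queue + setup + processing + transit
= 10 + 7 + 18 + 7
= 42 hours


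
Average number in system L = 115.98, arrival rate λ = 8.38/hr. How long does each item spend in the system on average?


Little's law: L = λW → W = L / λ
= 115.98 / 8.38
= 13.84 hours


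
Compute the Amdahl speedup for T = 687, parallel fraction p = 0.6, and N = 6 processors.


Amdahl's law: T_p = T × ((1-p) + p/N)
= 687 × ((1-0.6) + 0.6/6)
= 687 × (0.40 + 0.1000)
= 687 × 0.5000
= 343.50
Speedup = 687/343.50
= 2.00×


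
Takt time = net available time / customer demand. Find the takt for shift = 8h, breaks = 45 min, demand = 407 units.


Available = 8×60 - 45 = 435 min
Takt time = 435 / 407
= 1.07 min/unit


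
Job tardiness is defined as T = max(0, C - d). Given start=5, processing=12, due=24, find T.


Completion = start + processing = 5 + 12 = 17
Tardiness = max(0, C - d) = max(0, 17 - 24)
= max(0, -7)
= 0


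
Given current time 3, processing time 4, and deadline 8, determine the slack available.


Slack = due - current_time - processing
= 8 - 3 - 4
= 1


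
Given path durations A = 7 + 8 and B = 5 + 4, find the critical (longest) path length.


Path A: 7 + 8 = 15
Path B: 5 + 4 = 9
Critical path = longest = max(15, 9)
= 15 (Path A)


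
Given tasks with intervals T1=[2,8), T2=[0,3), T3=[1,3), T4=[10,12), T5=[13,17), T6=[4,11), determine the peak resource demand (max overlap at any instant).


Check each time point for overlaps:
  t=2: 3 tasks active (T1, T2, T3)
Max concurrent = 3


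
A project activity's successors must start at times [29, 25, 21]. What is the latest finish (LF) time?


LF = min of all successor start times
Successors start at: [29, 25, 21]
LF = min(29, 25, 21)
= 21


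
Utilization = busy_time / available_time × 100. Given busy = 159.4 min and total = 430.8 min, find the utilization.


Utilization = busy / total × 100
= 159.4 / 430.8 × 100
= 37.0%


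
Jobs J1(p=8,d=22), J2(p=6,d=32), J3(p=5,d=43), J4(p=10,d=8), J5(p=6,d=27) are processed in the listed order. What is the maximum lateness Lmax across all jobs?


Lateness per job (L = C - d):
  J1: C=8, d=22, L=-14
  J2: C=14, d=32, L=-18
  J3: C=19, d=43, L=-24
  J4: C=29, d=8, L=21
  J5: C=35, d=27, L=8
Lmax = max(-14, -18, -24, 21, 8)
= 21


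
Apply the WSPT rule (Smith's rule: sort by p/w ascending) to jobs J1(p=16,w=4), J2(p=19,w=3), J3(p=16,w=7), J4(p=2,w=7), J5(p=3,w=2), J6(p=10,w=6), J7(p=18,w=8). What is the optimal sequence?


WSPT (Smith's rule): sort by p/w ascending
  J4: p/w = 2/7 = 0.286
  J5: p/w = 3/2 = 1.500
  J6: p/w = 10/6 = 1.667
  J7: p/w = 18/8 = 2.250
  J3: p/w = 16/7 = 2.286
  J1: p/w = 16/4 = 4.000
  J2: p/w = 19/3 = 6.333
Order: J4 → J5 → J6 → J7 → J3 → J1 → J2


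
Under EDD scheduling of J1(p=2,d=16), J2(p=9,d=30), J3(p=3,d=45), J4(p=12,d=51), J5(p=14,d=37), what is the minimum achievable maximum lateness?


EDD order: J1 → J2 → J5 → J3 → J4
Completion and lateness:
  J1: C=2, d=16, L=2-16=-14
  J2: C=11, d=30, L=11-30=-19
  J5: C=25, d=37, L=25-37=-12
  J3: C=28, d=45, L=28-45=-17
  J4: C=40, d=51, L=40-51=-11
Lmax = max(-14, -19, -12, -17, -11)
= -11


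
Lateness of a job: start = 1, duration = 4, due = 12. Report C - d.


Completion = 1 + 4 = 5
Lateness = C - d = 5 - 12
= -7


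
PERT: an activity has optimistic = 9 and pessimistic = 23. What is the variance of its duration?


σ² = ((p - o) / 6)² = (p - o)² / 36
= (23 - 9)² / 36
= 14² / 36
= 196 / 36
= 5.4444


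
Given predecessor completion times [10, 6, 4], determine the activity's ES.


ES = max of all predecessor completion times
Predecessors: [10, 6, 4]
ES = max(10, 6, 4)
= 10


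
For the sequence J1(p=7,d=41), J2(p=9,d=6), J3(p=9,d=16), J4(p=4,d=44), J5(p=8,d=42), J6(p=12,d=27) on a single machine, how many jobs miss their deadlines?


Completion vs due date:
  J1: C=7, d=41 → on time
  J2: C=16, d=6 → TARDY
  J3: C=25, d=16 → TARDY
  J4: C=29, d=44 → on time
  J5: C=37, d=42 → on time
  J6: C=49, d=27 → TARDY
Tardy jobs: J2, J3, J6
Count = 3


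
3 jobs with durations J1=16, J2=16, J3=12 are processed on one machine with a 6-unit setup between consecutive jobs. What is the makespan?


Makespan = Σ processing + (n-1) × setup
= (16 + 16 + 12) + (3-1)×6
= 44 + 12
= 56 time units


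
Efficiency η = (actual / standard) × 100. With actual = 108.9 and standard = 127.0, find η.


Efficiency = (actual / standard) × 100
= (108.9 / 127.0) × 100
= 85.7%


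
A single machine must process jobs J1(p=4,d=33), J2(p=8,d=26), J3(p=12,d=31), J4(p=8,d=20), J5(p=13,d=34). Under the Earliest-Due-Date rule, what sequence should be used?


EDD: sort by earliest due date
  J4: d=20, p=8
  J2: d=26, p=8
  J3: d=31, p=12
  J1: d=33, p=4
  J5: d=34, p=13
Order: J4 → J2 → J3 → J1 → J5


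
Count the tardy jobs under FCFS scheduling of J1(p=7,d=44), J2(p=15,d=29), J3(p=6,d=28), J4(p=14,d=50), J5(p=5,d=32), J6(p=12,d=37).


Completion vs due date:
  J1: C=7, d=44 → on time
  J2: C=22, d=29 → on time
  J3: C=28, d=28 → on time
  J4: C=42, d=50 → on time
  J5: C=47, d=32 → TARDY
  J6: C=59, d=37 → TARDY
Tardy jobs: J5, J6
Count = 2


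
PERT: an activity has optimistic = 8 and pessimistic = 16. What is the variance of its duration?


σ² = ((p - o) / 6)² = (p - o)² / 36
= (16 - 8)² / 36
= 8² / 36
= 64 / 36
= 1.7778


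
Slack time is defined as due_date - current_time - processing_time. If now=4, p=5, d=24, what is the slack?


Slack = due - current_time - processing
= 24 - 4 - 5
= 15
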